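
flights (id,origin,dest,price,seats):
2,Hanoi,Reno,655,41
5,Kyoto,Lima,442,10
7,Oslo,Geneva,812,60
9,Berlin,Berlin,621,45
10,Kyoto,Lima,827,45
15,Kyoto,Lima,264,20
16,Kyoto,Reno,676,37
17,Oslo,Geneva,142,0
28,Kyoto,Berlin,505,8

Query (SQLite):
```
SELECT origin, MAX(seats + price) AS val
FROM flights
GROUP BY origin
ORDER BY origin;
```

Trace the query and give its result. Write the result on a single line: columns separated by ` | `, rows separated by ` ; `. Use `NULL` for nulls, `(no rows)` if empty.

For each row compute seats + price.
Group by origin; take MAX of the expression per group.
  Berlin: ids {9} → MAX(seats + price)=666
  Hanoi: ids {2} → MAX(seats + price)=696
  Kyoto: ids {5, 10, 15, 16, 28} → MAX(seats + price)=872
  Oslo: ids {7, 17} → MAX(seats + price)=872

Berlin | 666 ; Hanoi | 696 ; Kyoto | 872 ; Oslo | 872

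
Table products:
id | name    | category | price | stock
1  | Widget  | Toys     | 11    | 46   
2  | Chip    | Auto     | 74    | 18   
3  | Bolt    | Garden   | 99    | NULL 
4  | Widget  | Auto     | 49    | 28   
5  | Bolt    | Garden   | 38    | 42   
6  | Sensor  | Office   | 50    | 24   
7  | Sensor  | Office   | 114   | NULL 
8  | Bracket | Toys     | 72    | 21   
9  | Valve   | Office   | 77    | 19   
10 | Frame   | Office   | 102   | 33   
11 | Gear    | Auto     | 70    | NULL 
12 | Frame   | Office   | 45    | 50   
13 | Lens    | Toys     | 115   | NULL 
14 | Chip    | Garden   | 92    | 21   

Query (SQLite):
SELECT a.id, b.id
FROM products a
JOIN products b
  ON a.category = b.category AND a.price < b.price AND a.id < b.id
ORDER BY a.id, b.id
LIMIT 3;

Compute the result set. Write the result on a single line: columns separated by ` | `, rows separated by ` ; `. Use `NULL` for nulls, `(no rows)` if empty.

Pairs (a,b) with same category, a.price < b.price, a.id < b.id.
category groups: Auto:{2,4,11} Garden:{3,5,14} Office:{6,7,9,10,12} Toys:{1,8,13}
Ordered by (a.id, b.id); first 3.

1 | 8 ; 1 | 13 ; 4 | 11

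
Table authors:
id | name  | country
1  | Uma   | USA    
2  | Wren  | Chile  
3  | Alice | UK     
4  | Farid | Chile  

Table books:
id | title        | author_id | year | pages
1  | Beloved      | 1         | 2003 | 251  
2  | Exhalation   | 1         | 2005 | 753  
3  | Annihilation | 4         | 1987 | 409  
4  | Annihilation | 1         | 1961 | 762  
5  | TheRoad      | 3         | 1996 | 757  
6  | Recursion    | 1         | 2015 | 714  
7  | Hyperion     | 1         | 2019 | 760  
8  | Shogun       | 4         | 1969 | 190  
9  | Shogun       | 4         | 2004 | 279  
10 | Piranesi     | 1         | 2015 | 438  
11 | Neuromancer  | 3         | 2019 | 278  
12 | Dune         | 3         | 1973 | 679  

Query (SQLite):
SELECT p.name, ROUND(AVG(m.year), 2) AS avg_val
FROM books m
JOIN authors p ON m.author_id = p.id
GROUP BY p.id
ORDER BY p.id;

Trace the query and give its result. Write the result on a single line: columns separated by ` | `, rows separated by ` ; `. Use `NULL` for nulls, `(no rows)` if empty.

Join each books row to its authors via author_id.
Group joined rows by authors.id; compute ROUND(AVG(m.year), 2) per group.
  1: ids {1, 2, 4, 6, 7, 10} → ROUND(AVG(m.year), 2)=2003
  3: ids {5, 11, 12} → ROUND(AVG(m.year), 2)=1996
  4: ids {3, 8, 9} → ROUND(AVG(m.year), 2)=1986.67

Uma | 2003 ; Alice | 1996 ; Farid | 1986.67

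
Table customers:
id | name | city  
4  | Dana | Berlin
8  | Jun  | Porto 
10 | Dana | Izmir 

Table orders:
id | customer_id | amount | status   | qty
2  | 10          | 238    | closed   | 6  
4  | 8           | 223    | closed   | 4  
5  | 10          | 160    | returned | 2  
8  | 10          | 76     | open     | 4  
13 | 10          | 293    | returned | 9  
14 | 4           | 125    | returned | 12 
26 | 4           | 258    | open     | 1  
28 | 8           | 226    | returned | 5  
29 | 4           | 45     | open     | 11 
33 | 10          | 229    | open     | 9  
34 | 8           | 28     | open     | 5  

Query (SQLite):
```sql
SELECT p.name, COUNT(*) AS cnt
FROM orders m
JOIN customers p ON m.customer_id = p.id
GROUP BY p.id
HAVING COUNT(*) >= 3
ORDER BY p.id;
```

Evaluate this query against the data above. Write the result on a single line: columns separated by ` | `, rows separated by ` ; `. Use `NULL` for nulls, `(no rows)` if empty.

Dana | 3 ; Jun | 3 ; Dana | 5

Join each orders row to its customers via customer_id.
Group joined rows by customers.id; compute COUNT(*) per group.
HAVING: keep groups with count ≥ 3.
  4: ids {14, 26, 29} → COUNT(*)=3
  8: ids {4, 28, 34} → COUNT(*)=3
  10: ids {2, 5, 8, 13, 33} → COUNT(*)=5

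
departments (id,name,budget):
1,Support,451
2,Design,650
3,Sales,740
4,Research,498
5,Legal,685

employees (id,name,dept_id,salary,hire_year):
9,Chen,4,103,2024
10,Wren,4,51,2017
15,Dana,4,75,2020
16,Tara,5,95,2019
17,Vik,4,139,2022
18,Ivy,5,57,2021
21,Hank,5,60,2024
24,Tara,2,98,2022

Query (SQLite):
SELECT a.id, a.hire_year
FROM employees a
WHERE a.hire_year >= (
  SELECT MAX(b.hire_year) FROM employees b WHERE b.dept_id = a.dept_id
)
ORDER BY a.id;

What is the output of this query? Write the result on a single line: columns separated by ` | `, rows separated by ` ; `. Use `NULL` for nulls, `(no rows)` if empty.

9 | 2024 ; 21 | 2024 ; 24 | 2022

For each employees row a, compute MAX(hire_year) over rows sharing a.dept_id.
Keep row a if a.hire_year >= that per-group MAX.
  dept_id=2: MAX(hire_year) = 2022
  dept_id=4: MAX(hire_year) = 2024
  dept_id=5: MAX(hire_year) = 2024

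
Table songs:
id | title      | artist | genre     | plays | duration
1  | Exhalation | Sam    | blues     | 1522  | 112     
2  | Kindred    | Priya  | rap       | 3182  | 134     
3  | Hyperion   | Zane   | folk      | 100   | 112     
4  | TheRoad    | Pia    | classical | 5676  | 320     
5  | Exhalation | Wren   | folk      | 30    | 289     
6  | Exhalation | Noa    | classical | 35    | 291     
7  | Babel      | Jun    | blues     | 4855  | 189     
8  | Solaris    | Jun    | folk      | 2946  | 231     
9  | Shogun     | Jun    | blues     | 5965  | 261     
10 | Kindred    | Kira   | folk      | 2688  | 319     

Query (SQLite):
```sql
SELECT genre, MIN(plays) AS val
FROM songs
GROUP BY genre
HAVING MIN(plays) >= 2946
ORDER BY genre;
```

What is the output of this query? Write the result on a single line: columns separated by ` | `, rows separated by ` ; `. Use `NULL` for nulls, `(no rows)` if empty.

Partition songs by genre; compute MIN(plays) within each group.
HAVING: keep groups where MIN(plays) >= 2946.
  blues: ids {1, 7, 9} → MIN(plays)=1522
  classical: ids {4, 6} → MIN(plays)=35
  folk: ids {3, 5, 8, 10} → MIN(plays)=30
  rap: ids {2} → MIN(plays)=3182

rap | 3182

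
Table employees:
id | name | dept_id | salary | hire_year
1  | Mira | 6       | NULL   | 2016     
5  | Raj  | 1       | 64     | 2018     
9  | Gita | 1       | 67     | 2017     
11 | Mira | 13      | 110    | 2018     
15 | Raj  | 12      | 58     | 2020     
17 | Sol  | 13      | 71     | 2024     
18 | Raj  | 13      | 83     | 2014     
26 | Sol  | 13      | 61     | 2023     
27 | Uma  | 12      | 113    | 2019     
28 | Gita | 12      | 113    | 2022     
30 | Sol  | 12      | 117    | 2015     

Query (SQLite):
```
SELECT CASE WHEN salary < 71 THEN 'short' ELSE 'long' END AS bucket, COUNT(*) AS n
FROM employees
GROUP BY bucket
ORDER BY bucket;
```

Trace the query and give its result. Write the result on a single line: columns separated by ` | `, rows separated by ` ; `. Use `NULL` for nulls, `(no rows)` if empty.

long | 7 ; short | 4

Bucket rows by salary < 71 → 'short' else 'long'; count each bucket.
NULL < 71 is unknown, so NULL salary falls into ELSE → 'long'.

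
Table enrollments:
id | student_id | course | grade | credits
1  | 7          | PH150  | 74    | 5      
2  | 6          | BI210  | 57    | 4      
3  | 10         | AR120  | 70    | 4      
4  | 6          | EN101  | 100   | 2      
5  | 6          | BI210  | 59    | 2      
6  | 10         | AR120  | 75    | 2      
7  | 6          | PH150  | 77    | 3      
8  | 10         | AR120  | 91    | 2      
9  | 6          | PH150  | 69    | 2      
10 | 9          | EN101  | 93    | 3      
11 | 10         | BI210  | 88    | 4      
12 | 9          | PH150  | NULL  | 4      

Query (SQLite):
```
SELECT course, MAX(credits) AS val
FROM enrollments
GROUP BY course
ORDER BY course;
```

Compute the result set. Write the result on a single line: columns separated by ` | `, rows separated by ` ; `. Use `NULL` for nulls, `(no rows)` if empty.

AR120 | 4 ; BI210 | 4 ; EN101 | 3 ; PH150 | 5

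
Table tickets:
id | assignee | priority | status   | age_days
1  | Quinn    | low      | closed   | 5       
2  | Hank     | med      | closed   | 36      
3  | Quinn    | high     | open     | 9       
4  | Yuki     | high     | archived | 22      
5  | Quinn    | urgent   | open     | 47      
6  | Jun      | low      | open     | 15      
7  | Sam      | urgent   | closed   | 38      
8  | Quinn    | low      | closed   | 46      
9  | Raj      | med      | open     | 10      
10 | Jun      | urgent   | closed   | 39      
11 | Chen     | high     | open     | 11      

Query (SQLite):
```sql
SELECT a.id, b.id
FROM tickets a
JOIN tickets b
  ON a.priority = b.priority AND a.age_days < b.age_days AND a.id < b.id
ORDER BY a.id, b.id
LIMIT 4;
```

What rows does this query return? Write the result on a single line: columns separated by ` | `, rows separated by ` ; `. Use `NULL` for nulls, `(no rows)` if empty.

Pairs (a,b) with same priority, a.age_days < b.age_days, a.id < b.id.
priority groups: high:{3,4,11} low:{1,6,8} med:{2,9} urgent:{5,7,10}
Ordered by (a.id, b.id); first 4.

1 | 6 ; 1 | 8 ; 3 | 4 ; 3 | 11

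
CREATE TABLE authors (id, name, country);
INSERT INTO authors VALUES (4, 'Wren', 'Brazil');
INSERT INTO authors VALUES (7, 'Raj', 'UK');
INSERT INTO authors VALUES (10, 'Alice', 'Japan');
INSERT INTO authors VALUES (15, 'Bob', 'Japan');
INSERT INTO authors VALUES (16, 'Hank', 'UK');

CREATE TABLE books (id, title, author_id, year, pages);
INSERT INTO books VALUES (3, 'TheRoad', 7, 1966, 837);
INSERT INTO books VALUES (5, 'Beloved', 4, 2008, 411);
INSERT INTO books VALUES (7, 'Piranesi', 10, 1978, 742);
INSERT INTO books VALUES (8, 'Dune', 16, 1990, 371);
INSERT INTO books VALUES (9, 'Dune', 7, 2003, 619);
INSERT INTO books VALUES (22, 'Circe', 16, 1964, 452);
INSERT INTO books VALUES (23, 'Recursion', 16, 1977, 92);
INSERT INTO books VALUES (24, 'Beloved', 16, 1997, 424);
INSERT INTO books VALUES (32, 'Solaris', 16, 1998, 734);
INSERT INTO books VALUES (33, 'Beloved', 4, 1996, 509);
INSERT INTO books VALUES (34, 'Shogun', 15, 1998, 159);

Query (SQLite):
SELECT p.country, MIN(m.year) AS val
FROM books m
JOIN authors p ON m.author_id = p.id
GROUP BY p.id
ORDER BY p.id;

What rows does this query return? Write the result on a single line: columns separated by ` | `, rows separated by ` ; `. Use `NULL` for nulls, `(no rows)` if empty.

Brazil | 1996 ; UK | 1966 ; Japan | 1978 ; Japan | 1998 ; UK | 1964

Join each books row to its authors via author_id.
Group joined rows by authors.id; compute MIN(m.year) per group.
  4: ids {5, 33} → MIN(m.year)=1996
  7: ids {3, 9} → MIN(m.year)=1966
  10: ids {7} → MIN(m.year)=1978
  15: ids {34} → MIN(m.year)=1998
  16: ids {8, 22, 23, 24, 32} → MIN(m.year)=1964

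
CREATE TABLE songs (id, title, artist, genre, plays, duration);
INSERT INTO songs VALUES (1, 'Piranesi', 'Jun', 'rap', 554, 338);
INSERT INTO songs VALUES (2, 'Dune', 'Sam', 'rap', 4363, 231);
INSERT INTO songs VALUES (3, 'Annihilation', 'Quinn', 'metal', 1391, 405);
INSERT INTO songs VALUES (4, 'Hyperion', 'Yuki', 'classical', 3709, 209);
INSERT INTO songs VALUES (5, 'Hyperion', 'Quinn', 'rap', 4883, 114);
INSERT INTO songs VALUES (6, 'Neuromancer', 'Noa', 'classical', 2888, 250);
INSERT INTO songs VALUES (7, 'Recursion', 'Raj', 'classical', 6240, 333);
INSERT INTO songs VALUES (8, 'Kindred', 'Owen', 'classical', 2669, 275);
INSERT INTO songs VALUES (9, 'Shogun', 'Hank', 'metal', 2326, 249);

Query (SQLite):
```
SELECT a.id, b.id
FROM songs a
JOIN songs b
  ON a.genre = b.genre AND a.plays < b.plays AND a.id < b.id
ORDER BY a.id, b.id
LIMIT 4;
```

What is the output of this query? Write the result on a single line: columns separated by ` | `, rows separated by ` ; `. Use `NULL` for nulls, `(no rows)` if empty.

Pairs (a,b) with same genre, a.plays < b.plays, a.id < b.id.
genre groups: classical:{4,6,7,8} metal:{3,9} rap:{1,2,5}
Ordered by (a.id, b.id); first 4.

1 | 2 ; 1 | 5 ; 2 | 5 ; 3 | 9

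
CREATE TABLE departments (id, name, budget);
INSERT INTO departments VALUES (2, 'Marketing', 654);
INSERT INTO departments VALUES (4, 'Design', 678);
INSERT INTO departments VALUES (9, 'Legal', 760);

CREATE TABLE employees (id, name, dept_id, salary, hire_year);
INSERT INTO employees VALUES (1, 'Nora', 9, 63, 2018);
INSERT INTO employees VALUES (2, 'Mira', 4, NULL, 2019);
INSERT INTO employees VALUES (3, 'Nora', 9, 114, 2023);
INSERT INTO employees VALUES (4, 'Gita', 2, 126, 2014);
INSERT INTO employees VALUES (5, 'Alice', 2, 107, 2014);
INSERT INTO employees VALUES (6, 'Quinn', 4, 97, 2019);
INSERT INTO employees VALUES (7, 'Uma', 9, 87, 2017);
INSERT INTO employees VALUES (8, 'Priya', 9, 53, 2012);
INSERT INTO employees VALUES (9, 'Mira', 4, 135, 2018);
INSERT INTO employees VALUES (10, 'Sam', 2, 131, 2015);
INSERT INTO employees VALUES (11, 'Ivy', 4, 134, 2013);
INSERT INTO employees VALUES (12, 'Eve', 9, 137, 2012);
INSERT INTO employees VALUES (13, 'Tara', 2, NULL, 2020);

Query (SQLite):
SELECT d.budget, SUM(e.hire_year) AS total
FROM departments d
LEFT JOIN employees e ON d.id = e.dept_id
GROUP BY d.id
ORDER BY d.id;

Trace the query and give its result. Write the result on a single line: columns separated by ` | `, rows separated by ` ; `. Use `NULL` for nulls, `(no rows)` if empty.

LEFT JOIN keeps every departments row; unmatched ones get NULL for employees columns.
Group by departments.id and compute SUM(e.hire_year). SUM over an all-NULL group is NULL.
  2: ids {4, 5, 10, 13} → SUM(e.hire_year)=8063
  4: ids {2, 6, 9, 11} → SUM(e.hire_year)=8069
  9: ids {1, 3, 7, 8, 12} → SUM(e.hire_year)=10082

654 | 8063 ; 678 | 8069 ; 760 | 10082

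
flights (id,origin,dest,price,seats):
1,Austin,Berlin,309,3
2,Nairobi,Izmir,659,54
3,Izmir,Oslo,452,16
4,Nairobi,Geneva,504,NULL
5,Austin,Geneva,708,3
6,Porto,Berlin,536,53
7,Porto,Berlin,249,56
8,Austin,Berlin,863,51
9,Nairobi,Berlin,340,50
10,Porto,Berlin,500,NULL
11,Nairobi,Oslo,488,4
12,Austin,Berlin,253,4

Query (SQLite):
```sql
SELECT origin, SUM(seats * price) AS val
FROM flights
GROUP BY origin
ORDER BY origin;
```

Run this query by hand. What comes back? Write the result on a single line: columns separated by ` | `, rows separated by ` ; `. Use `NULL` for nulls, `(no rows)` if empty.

Austin | 48076 ; Izmir | 7232 ; Nairobi | 54538 ; Porto | 42352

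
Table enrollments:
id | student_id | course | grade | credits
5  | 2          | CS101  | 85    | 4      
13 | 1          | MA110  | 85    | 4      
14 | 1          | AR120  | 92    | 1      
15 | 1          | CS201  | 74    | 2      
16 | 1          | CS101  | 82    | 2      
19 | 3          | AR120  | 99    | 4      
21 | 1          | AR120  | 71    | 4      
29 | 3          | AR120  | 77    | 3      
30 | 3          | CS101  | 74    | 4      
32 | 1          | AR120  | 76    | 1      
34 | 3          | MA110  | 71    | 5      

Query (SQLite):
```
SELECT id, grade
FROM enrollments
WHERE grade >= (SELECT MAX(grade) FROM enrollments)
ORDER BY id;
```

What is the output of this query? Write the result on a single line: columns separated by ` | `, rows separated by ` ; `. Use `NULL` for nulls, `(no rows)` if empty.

19 | 99

Scalar subquery: MAX(grade) over all enrollments rows = 99.
Keep rows where grade >= that value.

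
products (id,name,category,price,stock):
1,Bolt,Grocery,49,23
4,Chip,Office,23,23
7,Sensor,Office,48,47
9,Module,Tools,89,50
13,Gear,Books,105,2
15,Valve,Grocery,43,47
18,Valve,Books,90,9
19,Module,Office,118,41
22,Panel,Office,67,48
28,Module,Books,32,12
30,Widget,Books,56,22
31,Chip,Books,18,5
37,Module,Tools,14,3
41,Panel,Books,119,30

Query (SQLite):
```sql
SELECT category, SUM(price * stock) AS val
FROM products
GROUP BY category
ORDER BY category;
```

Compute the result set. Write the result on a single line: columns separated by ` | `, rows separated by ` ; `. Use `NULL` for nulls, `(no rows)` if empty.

Books | 6296 ; Grocery | 3148 ; Office | 10839 ; Tools | 4492

For each row compute price * stock.
Group by category; take SUM of the expression per group.
  Books: ids {13, 18, 28, 30, 31, 41} → SUM(price * stock)=6296
  Grocery: ids {1, 15} → SUM(price * stock)=3148
  Office: ids {4, 7, 19, 22} → SUM(price * stock)=10839
  Tools: ids {9, 37} → SUM(price * stock)=4492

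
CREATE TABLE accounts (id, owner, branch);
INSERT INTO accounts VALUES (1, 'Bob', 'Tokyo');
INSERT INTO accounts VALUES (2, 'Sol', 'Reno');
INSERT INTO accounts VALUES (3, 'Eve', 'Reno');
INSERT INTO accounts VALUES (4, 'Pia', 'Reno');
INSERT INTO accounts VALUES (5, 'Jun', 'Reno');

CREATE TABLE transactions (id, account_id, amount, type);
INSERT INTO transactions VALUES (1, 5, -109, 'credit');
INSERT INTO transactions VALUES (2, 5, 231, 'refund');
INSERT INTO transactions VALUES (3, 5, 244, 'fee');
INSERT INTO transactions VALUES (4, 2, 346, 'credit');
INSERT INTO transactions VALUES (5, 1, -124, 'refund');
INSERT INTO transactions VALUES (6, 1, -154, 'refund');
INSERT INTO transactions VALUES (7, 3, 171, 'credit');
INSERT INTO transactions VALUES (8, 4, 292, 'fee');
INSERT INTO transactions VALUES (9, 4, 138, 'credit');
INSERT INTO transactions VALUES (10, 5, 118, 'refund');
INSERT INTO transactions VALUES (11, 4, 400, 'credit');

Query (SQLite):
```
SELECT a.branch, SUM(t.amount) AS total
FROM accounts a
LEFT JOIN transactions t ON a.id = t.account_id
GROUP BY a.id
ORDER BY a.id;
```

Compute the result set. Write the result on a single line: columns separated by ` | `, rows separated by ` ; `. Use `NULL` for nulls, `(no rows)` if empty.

Tokyo | -278 ; Reno | 346 ; Reno | 171 ; Reno | 830 ; Reno | 484

LEFT JOIN keeps every accounts row; unmatched ones get NULL for transactions columns.
Group by accounts.id and compute SUM(t.amount). SUM over an all-NULL group is NULL.
  1: ids {5, 6} → SUM(t.amount)=-278
  2: ids {4} → SUM(t.amount)=346
  3: ids {7} → SUM(t.amount)=171
  4: ids {8, 9, 11} → SUM(t.amount)=830
  5: ids {1, 2, 3, 10} → SUM(t.amount)=484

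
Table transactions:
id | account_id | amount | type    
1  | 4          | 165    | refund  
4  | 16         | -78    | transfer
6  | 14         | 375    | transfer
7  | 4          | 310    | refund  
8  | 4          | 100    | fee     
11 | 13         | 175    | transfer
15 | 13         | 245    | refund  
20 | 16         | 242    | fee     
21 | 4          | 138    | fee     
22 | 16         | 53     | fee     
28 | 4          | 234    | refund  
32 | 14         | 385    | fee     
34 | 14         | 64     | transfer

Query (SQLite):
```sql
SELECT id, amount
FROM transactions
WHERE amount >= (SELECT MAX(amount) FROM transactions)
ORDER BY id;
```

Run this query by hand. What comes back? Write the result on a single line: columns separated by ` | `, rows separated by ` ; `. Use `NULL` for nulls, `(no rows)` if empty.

32 | 385

Scalar subquery: MAX(amount) over all transactions rows = 385.
Keep rows where amount >= that value.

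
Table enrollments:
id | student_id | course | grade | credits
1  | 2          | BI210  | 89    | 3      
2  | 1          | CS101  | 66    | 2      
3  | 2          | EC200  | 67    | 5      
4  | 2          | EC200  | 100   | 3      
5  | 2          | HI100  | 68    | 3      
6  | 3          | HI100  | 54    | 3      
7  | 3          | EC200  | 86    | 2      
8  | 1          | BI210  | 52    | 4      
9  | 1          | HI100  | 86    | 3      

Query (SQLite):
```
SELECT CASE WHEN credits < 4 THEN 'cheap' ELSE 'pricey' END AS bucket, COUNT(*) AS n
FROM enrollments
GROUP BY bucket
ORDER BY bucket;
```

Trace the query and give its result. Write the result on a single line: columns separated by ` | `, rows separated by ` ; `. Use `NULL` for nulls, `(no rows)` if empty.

Bucket rows by credits < 4 → 'cheap' else 'pricey'; count each bucket.

cheap | 7 ; pricey | 2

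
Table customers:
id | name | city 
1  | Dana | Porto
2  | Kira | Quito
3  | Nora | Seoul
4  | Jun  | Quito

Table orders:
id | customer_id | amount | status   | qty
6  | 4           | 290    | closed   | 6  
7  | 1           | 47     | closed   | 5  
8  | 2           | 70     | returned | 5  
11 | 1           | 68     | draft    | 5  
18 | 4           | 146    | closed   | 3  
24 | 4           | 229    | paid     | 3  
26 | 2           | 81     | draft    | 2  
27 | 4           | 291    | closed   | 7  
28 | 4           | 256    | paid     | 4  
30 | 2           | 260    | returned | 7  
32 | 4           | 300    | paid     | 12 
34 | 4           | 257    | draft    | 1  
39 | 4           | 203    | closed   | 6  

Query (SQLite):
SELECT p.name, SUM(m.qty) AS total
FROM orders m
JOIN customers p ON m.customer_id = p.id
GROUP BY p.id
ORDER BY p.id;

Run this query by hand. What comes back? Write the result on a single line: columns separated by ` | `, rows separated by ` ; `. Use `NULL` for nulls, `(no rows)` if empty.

Dana | 10 ; Kira | 14 ; Jun | 42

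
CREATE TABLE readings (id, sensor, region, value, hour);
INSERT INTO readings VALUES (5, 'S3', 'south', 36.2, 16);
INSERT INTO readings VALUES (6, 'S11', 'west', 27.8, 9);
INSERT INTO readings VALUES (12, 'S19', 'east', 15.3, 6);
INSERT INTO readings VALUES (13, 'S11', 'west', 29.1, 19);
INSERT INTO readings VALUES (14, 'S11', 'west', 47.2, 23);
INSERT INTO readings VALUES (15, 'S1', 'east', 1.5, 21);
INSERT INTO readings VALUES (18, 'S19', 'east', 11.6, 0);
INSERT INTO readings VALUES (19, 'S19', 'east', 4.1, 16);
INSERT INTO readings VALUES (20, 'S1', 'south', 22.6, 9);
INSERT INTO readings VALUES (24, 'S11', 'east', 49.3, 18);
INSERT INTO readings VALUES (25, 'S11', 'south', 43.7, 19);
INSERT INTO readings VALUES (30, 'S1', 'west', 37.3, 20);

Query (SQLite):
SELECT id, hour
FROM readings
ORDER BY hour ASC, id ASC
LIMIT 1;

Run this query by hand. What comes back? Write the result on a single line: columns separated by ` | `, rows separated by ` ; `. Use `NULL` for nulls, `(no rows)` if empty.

18 | 0

Sort by hour asc, tiebreak id asc: (0, id=18), (6, id=12), (9, id=6), (9, id=20) …. Take first 1.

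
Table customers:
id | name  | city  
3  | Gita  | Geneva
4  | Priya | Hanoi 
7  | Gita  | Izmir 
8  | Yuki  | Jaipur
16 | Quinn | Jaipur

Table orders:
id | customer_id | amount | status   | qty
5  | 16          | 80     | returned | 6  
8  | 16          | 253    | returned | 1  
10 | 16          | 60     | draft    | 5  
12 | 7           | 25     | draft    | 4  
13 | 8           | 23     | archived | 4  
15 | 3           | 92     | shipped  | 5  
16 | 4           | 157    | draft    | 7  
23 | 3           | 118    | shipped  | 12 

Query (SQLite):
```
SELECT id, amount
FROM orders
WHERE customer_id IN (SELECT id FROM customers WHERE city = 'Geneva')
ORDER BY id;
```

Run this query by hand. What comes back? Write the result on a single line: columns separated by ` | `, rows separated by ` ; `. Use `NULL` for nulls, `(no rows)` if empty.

Inner query: customers.id where city = 'Geneva'.
Outer: keep orders rows whose customer_id is in that set.
Inner query → {3}

15 | 92 ; 23 | 118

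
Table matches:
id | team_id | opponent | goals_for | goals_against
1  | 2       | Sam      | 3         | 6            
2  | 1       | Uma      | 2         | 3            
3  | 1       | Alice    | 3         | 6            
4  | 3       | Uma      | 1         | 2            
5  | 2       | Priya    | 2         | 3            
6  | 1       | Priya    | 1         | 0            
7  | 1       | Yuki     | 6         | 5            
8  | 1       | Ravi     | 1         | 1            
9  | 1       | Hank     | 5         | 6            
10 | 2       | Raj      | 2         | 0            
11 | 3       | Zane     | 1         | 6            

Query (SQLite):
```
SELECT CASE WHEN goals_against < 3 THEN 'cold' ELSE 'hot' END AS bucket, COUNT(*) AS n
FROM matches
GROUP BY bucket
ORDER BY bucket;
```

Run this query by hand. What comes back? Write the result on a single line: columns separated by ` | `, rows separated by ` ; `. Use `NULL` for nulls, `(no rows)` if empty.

Bucket rows by goals_against < 3 → 'cold' else 'hot'; count each bucket.

cold | 4 ; hot | 7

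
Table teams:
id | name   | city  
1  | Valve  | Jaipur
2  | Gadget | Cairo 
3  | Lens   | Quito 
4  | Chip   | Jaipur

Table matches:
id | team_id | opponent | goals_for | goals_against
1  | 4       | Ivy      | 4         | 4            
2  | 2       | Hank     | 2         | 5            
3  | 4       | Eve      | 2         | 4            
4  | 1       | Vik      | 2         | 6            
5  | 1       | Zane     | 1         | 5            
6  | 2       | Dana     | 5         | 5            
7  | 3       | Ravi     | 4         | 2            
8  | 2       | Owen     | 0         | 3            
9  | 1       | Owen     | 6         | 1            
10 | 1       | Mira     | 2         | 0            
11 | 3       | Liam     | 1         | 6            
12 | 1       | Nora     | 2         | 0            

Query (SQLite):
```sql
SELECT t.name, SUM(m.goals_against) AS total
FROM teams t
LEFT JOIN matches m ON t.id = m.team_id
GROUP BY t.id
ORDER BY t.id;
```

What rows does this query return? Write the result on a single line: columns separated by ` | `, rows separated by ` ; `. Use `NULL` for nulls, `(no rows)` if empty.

Valve | 12 ; Gadget | 13 ; Lens | 8 ; Chip | 8

LEFT JOIN keeps every teams row; unmatched ones get NULL for matches columns.
Group by teams.id and compute SUM(m.goals_against). SUM over an all-NULL group is NULL.
  1: ids {4, 5, 9, 10, 12} → SUM(m.goals_against)=12
  2: ids {2, 6, 8} → SUM(m.goals_against)=13
  3: ids {7, 11} → SUM(m.goals_against)=8
  4: ids {1, 3} → SUM(m.goals_against)=8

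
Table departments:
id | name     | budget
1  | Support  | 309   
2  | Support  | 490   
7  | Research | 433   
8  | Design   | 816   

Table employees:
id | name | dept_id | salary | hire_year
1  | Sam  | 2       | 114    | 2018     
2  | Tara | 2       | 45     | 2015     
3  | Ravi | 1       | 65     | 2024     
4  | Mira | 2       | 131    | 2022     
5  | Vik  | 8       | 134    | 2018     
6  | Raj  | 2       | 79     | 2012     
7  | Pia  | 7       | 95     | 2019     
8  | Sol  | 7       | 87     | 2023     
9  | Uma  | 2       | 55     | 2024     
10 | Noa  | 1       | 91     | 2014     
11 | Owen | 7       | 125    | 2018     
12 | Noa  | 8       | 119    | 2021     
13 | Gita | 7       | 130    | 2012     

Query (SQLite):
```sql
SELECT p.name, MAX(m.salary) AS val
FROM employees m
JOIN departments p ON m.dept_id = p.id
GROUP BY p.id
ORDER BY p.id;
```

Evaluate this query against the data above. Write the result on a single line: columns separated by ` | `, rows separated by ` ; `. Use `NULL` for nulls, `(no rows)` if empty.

Support | 91 ; Support | 131 ; Research | 130 ; Design | 134

Join each employees row to its departments via dept_id.
Group joined rows by departments.id; compute MAX(m.salary) per group.
  1: ids {3, 10} → MAX(m.salary)=91
  2: ids {1, 2, 4, 6, 9} → MAX(m.salary)=131
  7: ids {7, 8, 11, 13} → MAX(m.salary)=130
  8: ids {5, 12} → MAX(m.salary)=134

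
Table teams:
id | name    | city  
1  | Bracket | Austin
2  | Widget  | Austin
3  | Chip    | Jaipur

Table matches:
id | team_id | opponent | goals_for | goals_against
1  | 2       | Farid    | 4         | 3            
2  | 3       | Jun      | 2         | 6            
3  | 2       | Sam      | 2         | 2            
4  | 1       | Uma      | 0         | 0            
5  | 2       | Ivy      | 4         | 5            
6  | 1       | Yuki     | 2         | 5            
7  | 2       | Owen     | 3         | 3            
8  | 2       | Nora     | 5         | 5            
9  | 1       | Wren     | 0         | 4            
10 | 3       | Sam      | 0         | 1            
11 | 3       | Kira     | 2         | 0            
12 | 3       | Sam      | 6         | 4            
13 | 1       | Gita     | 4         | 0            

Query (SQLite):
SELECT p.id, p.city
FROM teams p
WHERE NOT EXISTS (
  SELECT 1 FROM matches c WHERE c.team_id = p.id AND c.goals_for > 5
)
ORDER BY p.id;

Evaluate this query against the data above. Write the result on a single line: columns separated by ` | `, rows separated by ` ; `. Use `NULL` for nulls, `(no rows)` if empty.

1 | Austin ; 2 | Austin

For each teams row, check whether any matches with matching team_id has goals_for > 5.
Keep rows where that is false.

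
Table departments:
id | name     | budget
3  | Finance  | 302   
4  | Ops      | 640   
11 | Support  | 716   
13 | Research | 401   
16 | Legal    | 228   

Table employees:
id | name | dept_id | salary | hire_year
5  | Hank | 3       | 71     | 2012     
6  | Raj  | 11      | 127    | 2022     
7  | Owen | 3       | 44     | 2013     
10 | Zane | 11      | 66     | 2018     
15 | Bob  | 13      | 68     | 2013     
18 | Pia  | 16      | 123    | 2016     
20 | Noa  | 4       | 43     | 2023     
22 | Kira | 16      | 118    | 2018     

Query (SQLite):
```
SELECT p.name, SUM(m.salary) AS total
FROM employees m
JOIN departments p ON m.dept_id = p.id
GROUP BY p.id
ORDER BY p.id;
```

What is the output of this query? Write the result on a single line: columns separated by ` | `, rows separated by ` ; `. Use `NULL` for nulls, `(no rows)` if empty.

Join each employees row to its departments via dept_id.
Group joined rows by departments.id; compute SUM(m.salary) per group.
  3: ids {5, 7} → SUM(m.salary)=115
  4: ids {20} → SUM(m.salary)=43
  11: ids {6, 10} → SUM(m.salary)=193
  13: ids {15} → SUM(m.salary)=68
  16: ids {18, 22} → SUM(m.salary)=241

Finance | 115 ; Ops | 43 ; Support | 193 ; Research | 68 ; Legal | 241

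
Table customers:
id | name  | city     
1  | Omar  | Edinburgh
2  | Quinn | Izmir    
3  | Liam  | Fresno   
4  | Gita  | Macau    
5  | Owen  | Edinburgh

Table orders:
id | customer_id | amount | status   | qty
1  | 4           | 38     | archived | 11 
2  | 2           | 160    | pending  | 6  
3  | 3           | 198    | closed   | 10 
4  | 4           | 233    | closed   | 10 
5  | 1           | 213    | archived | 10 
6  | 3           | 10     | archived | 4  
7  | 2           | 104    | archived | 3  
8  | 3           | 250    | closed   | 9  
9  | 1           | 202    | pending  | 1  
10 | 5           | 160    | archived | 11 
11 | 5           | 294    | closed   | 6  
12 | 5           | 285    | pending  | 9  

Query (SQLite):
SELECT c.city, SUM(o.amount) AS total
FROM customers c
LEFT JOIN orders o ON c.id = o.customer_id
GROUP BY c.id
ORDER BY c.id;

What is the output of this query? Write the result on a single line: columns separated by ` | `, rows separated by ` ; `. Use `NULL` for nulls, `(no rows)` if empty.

Edinburgh | 415 ; Izmir | 264 ; Fresno | 458 ; Macau | 271 ; Edinburgh | 739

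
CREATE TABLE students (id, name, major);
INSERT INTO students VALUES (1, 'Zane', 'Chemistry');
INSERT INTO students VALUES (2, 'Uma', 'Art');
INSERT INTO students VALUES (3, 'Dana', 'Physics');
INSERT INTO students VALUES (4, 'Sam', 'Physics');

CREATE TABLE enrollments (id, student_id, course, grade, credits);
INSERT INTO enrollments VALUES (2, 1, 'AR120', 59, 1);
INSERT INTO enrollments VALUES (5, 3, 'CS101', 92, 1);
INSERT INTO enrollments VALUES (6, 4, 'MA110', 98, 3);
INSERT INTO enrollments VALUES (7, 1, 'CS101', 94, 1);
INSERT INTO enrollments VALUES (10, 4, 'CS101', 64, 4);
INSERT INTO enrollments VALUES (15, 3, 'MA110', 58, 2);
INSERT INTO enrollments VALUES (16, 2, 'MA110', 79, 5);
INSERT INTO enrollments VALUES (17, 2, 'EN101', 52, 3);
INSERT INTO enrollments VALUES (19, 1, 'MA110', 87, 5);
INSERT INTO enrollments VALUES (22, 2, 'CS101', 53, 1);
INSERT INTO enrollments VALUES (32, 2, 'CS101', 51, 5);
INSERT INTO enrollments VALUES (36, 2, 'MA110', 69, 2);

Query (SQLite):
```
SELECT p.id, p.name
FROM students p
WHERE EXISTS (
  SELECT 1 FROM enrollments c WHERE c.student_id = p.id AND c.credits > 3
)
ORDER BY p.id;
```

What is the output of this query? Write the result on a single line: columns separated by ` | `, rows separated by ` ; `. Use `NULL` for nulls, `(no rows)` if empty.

1 | Zane ; 2 | Uma ; 4 | Sam

For each students row, check whether any enrollments with matching student_id has credits > 3.
Keep rows where that is true.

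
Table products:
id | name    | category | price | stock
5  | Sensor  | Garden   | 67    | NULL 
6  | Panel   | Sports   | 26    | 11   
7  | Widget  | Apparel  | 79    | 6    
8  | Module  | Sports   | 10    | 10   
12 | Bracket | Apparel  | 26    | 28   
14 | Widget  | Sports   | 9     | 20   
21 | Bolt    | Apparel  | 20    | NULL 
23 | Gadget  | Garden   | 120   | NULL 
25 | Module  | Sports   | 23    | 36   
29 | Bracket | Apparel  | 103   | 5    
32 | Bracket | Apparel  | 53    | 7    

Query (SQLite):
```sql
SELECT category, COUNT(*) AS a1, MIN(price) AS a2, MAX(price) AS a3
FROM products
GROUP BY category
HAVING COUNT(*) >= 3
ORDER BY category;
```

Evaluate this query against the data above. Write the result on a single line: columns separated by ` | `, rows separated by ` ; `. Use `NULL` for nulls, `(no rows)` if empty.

Group products by category.
Per group compute: COUNT(*), MIN(price), MAX(price).
HAVING: drop groups with fewer than 3 rows.
  Apparel: ids {7, 12, 21, 29, 32} → COUNT(*)=5, MIN(price)=20, MAX(price)=103
  Garden: ids {5, 23} → COUNT(*)=2, MIN(price)=67, MAX(price)=120
  Sports: ids {6, 8, 14, 25} → COUNT(*)=4, MIN(price)=9, MAX(price)=26

Apparel | 5 | 20 | 103 ; Sports | 4 | 9 | 26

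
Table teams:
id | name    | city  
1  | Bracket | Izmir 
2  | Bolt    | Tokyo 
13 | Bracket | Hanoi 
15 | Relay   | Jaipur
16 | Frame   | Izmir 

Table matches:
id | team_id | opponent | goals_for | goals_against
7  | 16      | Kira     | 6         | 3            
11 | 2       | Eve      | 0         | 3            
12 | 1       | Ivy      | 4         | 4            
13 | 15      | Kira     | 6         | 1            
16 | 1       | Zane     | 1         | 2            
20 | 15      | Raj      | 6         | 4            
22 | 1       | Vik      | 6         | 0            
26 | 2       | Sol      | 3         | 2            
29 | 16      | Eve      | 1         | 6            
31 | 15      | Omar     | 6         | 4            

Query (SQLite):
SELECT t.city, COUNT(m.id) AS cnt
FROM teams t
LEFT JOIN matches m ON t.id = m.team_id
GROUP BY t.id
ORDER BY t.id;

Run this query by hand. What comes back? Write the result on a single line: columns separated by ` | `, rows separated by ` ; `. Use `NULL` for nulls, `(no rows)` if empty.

Izmir | 3 ; Tokyo | 2 ; Hanoi | 0 ; Jaipur | 3 ; Izmir | 2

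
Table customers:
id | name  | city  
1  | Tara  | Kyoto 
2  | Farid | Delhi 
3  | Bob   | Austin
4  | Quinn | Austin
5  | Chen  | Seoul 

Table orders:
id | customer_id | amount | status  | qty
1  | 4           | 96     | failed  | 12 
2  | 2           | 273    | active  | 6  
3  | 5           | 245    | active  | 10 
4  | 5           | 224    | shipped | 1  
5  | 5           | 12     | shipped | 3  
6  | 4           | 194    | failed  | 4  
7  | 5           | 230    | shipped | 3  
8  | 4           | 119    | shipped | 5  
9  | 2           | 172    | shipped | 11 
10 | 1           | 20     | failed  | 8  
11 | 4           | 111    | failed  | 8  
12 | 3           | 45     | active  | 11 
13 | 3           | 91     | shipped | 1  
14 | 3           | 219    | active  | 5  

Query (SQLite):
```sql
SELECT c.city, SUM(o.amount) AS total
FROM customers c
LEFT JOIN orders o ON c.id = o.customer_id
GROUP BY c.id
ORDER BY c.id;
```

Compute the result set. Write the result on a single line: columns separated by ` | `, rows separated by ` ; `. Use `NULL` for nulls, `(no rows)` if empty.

LEFT JOIN keeps every customers row; unmatched ones get NULL for orders columns.
Group by customers.id and compute SUM(o.amount). SUM over an all-NULL group is NULL.
  1: ids {10} → SUM(o.amount)=20
  2: ids {2, 9} → SUM(o.amount)=445
  3: ids {12, 13, 14} → SUM(o.amount)=355
  4: ids {1, 6, 8, 11} → SUM(o.amount)=520
  5: ids {3, 4, 5, 7} → SUM(o.amount)=711

Kyoto | 20 ; Delhi | 445 ; Austin | 355 ; Austin | 520 ; Seoul | 711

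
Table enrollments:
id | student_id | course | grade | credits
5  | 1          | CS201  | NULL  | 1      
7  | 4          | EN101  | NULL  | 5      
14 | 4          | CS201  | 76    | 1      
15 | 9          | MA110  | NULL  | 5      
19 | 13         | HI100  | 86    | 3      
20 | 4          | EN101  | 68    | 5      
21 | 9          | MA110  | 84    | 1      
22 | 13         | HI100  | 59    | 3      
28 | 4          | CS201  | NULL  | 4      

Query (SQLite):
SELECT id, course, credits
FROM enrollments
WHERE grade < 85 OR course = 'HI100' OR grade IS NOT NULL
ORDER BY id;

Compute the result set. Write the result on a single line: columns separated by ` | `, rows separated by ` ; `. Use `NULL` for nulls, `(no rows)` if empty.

14 | CS201 | 1 ; 19 | HI100 | 3 ; 20 | EN101 | 5 ; 21 | MA110 | 1 ; 22 | HI100 | 3

grade < 85: ids {14, 20, 21, 22}
course = 'HI100': ids {19, 22}
grade IS NOT NULL: ids {14, 19, 20, 21, 22}
Combine with OR.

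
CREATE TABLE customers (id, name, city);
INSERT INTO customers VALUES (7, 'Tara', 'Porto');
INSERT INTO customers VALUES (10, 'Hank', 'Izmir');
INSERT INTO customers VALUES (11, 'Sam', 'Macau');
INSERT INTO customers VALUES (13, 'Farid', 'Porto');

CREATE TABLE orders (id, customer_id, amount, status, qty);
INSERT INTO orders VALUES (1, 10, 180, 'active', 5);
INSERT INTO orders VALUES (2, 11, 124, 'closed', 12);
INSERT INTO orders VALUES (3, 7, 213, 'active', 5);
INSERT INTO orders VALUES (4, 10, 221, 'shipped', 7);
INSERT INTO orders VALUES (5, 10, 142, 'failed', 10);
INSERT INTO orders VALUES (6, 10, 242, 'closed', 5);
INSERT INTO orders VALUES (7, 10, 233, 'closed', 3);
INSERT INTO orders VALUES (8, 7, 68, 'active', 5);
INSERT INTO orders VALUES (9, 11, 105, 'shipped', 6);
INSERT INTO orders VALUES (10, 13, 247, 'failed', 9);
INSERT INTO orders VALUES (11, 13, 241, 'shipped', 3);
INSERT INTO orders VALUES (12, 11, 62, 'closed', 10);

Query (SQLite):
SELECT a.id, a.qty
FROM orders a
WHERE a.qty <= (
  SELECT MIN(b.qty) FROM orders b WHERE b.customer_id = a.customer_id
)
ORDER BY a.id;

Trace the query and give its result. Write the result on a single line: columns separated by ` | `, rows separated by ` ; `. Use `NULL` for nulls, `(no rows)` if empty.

3 | 5 ; 7 | 3 ; 8 | 5 ; 9 | 6 ; 11 | 3

For each orders row a, compute MIN(qty) over rows sharing a.customer_id.
Keep row a if a.qty <= that per-group MIN.
  customer_id=7: MIN(qty) = 5
  customer_id=10: MIN(qty) = 3
  customer_id=11: MIN(qty) = 6
  customer_id=13: MIN(qty) = 3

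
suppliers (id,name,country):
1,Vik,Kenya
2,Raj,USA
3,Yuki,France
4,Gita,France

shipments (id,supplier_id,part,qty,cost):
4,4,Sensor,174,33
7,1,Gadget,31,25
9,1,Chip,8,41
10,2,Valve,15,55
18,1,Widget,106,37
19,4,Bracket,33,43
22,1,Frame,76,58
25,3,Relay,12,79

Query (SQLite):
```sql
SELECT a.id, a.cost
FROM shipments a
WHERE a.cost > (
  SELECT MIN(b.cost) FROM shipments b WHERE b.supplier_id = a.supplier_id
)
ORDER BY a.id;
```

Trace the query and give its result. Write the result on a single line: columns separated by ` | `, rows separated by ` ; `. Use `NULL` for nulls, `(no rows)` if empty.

9 | 41 ; 18 | 37 ; 19 | 43 ; 22 | 58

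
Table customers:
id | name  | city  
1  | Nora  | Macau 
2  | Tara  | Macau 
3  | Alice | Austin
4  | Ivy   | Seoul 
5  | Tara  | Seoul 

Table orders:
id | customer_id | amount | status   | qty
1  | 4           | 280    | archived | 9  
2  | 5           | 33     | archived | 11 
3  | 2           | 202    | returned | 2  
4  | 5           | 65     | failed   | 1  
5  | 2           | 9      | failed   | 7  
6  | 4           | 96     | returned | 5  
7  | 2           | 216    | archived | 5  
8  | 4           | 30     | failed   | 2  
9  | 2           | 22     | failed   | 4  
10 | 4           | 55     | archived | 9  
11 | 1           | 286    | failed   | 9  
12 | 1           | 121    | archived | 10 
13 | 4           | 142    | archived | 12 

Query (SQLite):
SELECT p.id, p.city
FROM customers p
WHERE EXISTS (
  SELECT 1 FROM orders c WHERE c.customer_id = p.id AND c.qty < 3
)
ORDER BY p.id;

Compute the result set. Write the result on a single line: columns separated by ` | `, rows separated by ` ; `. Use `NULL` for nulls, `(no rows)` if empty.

For each customers row, check whether any orders with matching customer_id has qty < 3.
Keep rows where that is true.

2 | Macau ; 4 | Seoul ; 5 | Seoul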